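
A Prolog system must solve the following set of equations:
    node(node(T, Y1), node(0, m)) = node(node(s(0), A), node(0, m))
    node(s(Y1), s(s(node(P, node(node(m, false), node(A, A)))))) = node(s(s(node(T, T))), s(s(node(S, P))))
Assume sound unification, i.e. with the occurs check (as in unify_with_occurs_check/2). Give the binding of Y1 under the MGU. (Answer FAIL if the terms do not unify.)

s(node(s(0), s(0)))

Decompose node/2: node(T, Y1) = node(s(0), A),  node(0, m) = node(0, m).
Decompose node/2: T = s(0),  Y1 = A.
Bind T := s(0); substituting into the one remaining equation that mentions T gives: node(s(Y1), s(s(node(P, node(node(m, false), node(A, A)))))) = node(s(s(node(s(0), s(0)))), s(s(node(S, P)))).
Bind Y1 := A; substituting into the one remaining equation that mentions Y1 gives: node(s(A), s(s(node(P, node(node(m, false), node(A, A)))))) = node(s(s(node(s(0), s(0)))), s(s(node(S, P)))).
Delete trivial equation node(0, m) = node(0, m).
Decompose node/2: s(A) = s(s(node(s(0), s(0)))),  s(s(node(P, node(node(m, false), node(A, A))))) = s(s(node(S, P))).
Decompose s/1: A = s(node(s(0), s(0))).
Bind A := s(node(s(0), s(0))); substituting into the remaining equation gives: s(s(node(P, node(node(m, false), node(s(node(s(0), s(0))), s(node(s(0), s(0)))))))) = s(s(node(S, P))). Substituting into the earlier binding gives Y1 := s(node(s(0), s(0))).
Decompose s/1: s(node(P, node(node(m, false), node(s(node(s(0), s(0))), s(node(s(0), s(0))))))) = s(node(S, P)).
Decompose s/1: node(P, node(node(m, false), node(s(node(s(0), s(0))), s(node(s(0), s(0)))))) = node(S, P).
Decompose node/2: P = S,  node(node(m, false), node(s(node(s(0), s(0))), s(node(s(0), s(0))))) = P.
Bind P := S; substituting into the remaining equation gives: node(node(m, false), node(s(node(s(0), s(0))), s(node(s(0), s(0))))) = S.
Bind S := node(node(m, false), node(s(node(s(0), s(0))), s(node(s(0), s(0))))). Substituting into the earlier binding gives P := node(node(m, false), node(s(node(s(0), s(0))), s(node(s(0), s(0))))).
MGU = { T ↦ s(0), Y1 ↦ s(node(s(0), s(0))), A ↦ s(node(s(0), s(0))), P ↦ node(node(m, false), node(s(node(s(0), s(0))), s(node(s(0), s(0))))), S ↦ node(node(m, false), node(s(node(s(0), s(0))), s(node(s(0), s(0))))) }, so Y1 ↦ s(node(s(0), s(0))).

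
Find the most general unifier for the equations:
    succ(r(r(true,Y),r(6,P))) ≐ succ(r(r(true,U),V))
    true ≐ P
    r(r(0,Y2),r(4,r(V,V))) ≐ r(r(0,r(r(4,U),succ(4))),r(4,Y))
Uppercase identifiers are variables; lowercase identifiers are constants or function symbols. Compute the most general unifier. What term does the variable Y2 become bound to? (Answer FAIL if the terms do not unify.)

r(r(4,r(r(6,true),r(6,true))),succ(4))

Decompose succ/1: r(r(true,Y),r(6,P)) ≐ r(r(true,U),V).
Decompose r/2: r(true,Y) ≐ r(true,U),  r(6,P) ≐ V.
Decompose r/2: true ≐ true,  Y ≐ U.
Delete trivial equation true ≐ true.
Bind Y := U; substituting into the one remaining equation that mentions Y gives: r(r(0,Y2),r(4,r(V,V))) ≐ r(r(0,r(r(4,U),succ(4))),r(4,U)).
Bind V := r(6,P); substituting into the one remaining equation that mentions V gives: r(r(0,Y2),r(4,r(r(6,P),r(6,P)))) ≐ r(r(0,r(r(4,U),succ(4))),r(4,U)).
Bind P := true; substituting into the remaining equation gives: r(r(0,Y2),r(4,r(r(6,true),r(6,true)))) ≐ r(r(0,r(r(4,U),succ(4))),r(4,U)). Substituting into the earlier binding gives V := r(6,true).
Decompose r/2: r(0,Y2) ≐ r(0,r(r(4,U),succ(4))),  r(4,r(r(6,true),r(6,true))) ≐ r(4,U).
Decompose r/2: 0 ≐ 0,  Y2 ≐ r(r(4,U),succ(4)).
Delete trivial equation 0 ≐ 0.
Bind Y2 := r(r(4,U),succ(4)); no other remaining equation mentions Y2.
Decompose r/2: 4 ≐ 4,  r(r(6,true),r(6,true)) ≐ U.
Delete trivial equation 4 ≐ 4.
Bind U := r(r(6,true),r(6,true)). Substituting into the earlier bindings gives Y := r(r(6,true),r(6,true)), Y2 := r(r(4,r(r(6,true),r(6,true))),succ(4)).
MGU = { Y ↦ r(r(6,true),r(6,true)), V ↦ r(6,true), P ↦ true, Y2 ↦ r(r(4,r(r(6,true),r(6,true))),succ(4)), U ↦ r(r(6,true),r(6,true)) }, so Y2 ↦ r(r(4,r(r(6,true),r(6,true))),succ(4)).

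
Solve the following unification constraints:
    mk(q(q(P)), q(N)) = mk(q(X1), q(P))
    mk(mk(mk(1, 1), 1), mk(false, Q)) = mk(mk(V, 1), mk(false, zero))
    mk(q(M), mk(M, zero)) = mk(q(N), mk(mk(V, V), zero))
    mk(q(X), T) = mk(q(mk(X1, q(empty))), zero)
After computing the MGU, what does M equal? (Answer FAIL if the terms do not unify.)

mk(mk(1, 1), mk(1, 1))

Decompose mk/2: q(q(P)) = q(X1),  q(N) = q(P).
Decompose q/1: q(P) = X1.
Bind X1 := q(P); substituting into the one remaining equation that mentions X1 gives: mk(q(X), T) = mk(q(mk(q(P), q(empty))), zero).
Decompose q/1: N = P.
Bind N := P; substituting into the one remaining equation that mentions N gives: mk(q(M), mk(M, zero)) = mk(q(P), mk(mk(V, V), zero)).
Decompose mk/2: mk(mk(1, 1), 1) = mk(V, 1),  mk(false, Q) = mk(false, zero).
Decompose mk/2: mk(1, 1) = V,  1 = 1.
Bind V := mk(1, 1); substituting into the one remaining equation that mentions V gives: mk(q(M), mk(M, zero)) = mk(q(P), mk(mk(mk(1, 1), mk(1, 1)), zero)).
Delete trivial equation 1 = 1.
Decompose mk/2: false = false,  Q = zero.
Delete trivial equation false = false.
Bind Q := zero; no other remaining equation mentions Q.
Decompose mk/2: q(M) = q(P),  mk(M, zero) = mk(mk(mk(1, 1), mk(1, 1)), zero).
Decompose q/1: M = P.
Bind M := P; substituting into the one remaining equation that mentions M gives: mk(P, zero) = mk(mk(mk(1, 1), mk(1, 1)), zero).
Decompose mk/2: P = mk(mk(1, 1), mk(1, 1)),  zero = zero.
Bind P := mk(mk(1, 1), mk(1, 1)); substituting into the one remaining equation that mentions P gives: mk(q(X), T) = mk(q(mk(q(mk(mk(1, 1), mk(1, 1))), q(empty))), zero). Substituting into the earlier bindings gives X1 := q(mk(mk(1, 1), mk(1, 1))), N := mk(mk(1, 1), mk(1, 1)), M := mk(mk(1, 1), mk(1, 1)).
Delete trivial equation zero = zero.
Decompose mk/2: q(X) = q(mk(q(mk(mk(1, 1), mk(1, 1))), q(empty))),  T = zero.
Decompose q/1: X = mk(q(mk(mk(1, 1), mk(1, 1))), q(empty)).
Bind X := mk(q(mk(mk(1, 1), mk(1, 1))), q(empty)); no other remaining equation mentions X.
Bind T := zero.
MGU = { X1 ↦ q(mk(mk(1, 1), mk(1, 1))), N ↦ mk(mk(1, 1), mk(1, 1)), V ↦ mk(1, 1), Q ↦ zero, M ↦ mk(mk(1, 1), mk(1, 1)), P ↦ mk(mk(1, 1), mk(1, 1)), X ↦ mk(q(mk(mk(1, 1), mk(1, 1))), q(empty)), T ↦ zero }, so M ↦ mk(mk(1, 1), mk(1, 1)).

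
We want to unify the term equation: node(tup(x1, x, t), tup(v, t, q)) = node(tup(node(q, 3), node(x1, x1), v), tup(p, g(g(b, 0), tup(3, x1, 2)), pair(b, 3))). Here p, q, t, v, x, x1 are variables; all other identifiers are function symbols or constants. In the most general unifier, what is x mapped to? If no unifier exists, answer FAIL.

node(node(pair(b, 3), 3), node(pair(b, 3), 3))

Decompose node/2: tup(x1, x, t) = tup(node(q, 3), node(x1, x1), v),  tup(v, t, q) = tup(p, g(g(b, 0), tup(3, x1, 2)), pair(b, 3)).
Decompose tup/3: x1 = node(q, 3),  x = node(x1, x1),  t = v.
Bind x1 := node(q, 3); substituting into the 2 remaining equations that mention x1 gives: x = node(node(q, 3), node(q, 3)),  tup(v, t, q) = tup(p, g(g(b, 0), tup(3, node(q, 3), 2)), pair(b, 3)).
Bind x := node(node(q, 3), node(q, 3)); no other remaining equation mentions x.
Bind t := v; substituting into the remaining equation gives: tup(v, v, q) = tup(p, g(g(b, 0), tup(3, node(q, 3), 2)), pair(b, 3)).
Decompose tup/3: v = p,  v = g(g(b, 0), tup(3, node(q, 3), 2)),  q = pair(b, 3).
Bind v := p; substituting into the one remaining equation that mentions v gives: p = g(g(b, 0), tup(3, node(q, 3), 2)). Substituting into the earlier binding gives t := p.
Bind p := g(g(b, 0), tup(3, node(q, 3), 2)); no other remaining equation mentions p. Substituting into the earlier bindings gives t := g(g(b, 0), tup(3, node(q, 3), 2)), v := g(g(b, 0), tup(3, node(q, 3), 2)).
Bind q := pair(b, 3). Substituting into the earlier bindings gives x1 := node(pair(b, 3), 3), x := node(node(pair(b, 3), 3), node(pair(b, 3), 3)), t := g(g(b, 0), tup(3, node(pair(b, 3), 3), 2)), v := g(g(b, 0), tup(3, node(pair(b, 3), 3), 2)), p := g(g(b, 0), tup(3, node(pair(b, 3), 3), 2)).
MGU = { x1 := node(pair(b, 3), 3), x := node(node(pair(b, 3), 3), node(pair(b, 3), 3)), t := g(g(b, 0), tup(3, node(pair(b, 3), 3), 2)), v := g(g(b, 0), tup(3, node(pair(b, 3), 3), 2)), p := g(g(b, 0), tup(3, node(pair(b, 3), 3), 2)), q := pair(b, 3) }, so x := node(node(pair(b, 3), 3), node(pair(b, 3), 3)).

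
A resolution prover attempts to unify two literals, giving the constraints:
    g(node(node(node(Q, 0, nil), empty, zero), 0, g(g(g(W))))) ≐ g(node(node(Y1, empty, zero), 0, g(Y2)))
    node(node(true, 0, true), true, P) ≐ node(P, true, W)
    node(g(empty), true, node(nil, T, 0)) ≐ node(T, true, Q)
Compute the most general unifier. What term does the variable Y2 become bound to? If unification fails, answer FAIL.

Decompose g/1: node(node(node(Q, 0, nil), empty, zero), 0, g(g(g(W)))) ≐ node(node(Y1, empty, zero), 0, g(Y2)).
Decompose node/3: node(node(Q, 0, nil), empty, zero) ≐ node(Y1, empty, zero),  0 ≐ 0,  g(g(g(W))) ≐ g(Y2).
Decompose node/3: node(Q, 0, nil) ≐ Y1,  empty ≐ empty,  zero ≐ zero.
Bind Y1 := node(Q, 0, nil); no other remaining equation mentions Y1.
Delete trivial equation empty ≐ empty.
Delete trivial equation zero ≐ zero.
Delete trivial equation 0 ≐ 0.
Decompose g/1: g(g(W)) ≐ Y2.
Bind Y2 := g(g(W)); no other remaining equation mentions Y2.
Decompose node/3: node(true, 0, true) ≐ P,  true ≐ true,  P ≐ W.
Bind P := node(true, 0, true); substituting into the one remaining equation that mentions P gives: node(true, 0, true) ≐ W.
Delete trivial equation true ≐ true.
Bind W := node(true, 0, true); no other remaining equation mentions W. Substituting into the earlier binding gives Y2 := g(g(node(true, 0, true))).
Decompose node/3: g(empty) ≐ T,  true ≐ true,  node(nil, T, 0) ≐ Q.
Bind T := g(empty); substituting into the one remaining equation that mentions T gives: node(nil, g(empty), 0) ≐ Q.
Delete trivial equation true ≐ true.
Bind Q := node(nil, g(empty), 0). Substituting into the earlier binding gives Y1 := node(node(nil, g(empty), 0), 0, nil).
MGU = { Y1 ↦ node(node(nil, g(empty), 0), 0, nil), Y2 ↦ g(g(node(true, 0, true))), P ↦ node(true, 0, true), W ↦ node(true, 0, true), T ↦ g(empty), Q ↦ node(nil, g(empty), 0) }, so Y2 ↦ g(g(node(true, 0, true))).

g(g(node(true, 0, true)))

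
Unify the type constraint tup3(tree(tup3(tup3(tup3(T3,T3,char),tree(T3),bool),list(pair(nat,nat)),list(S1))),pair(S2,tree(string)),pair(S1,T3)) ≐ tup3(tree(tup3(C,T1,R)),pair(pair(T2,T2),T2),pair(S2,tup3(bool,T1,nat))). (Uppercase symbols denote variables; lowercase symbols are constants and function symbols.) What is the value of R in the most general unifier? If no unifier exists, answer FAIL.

list(pair(tree(string),tree(string)))

Decompose tup3/3: tree(tup3(tup3(tup3(T3,T3,char),tree(T3),bool),list(pair(nat,nat)),list(S1))) ≐ tree(tup3(C,T1,R)),  pair(S2,tree(string)) ≐ pair(pair(T2,T2),T2),  pair(S1,T3) ≐ pair(S2,tup3(bool,T1,nat)).
Decompose tree/1: tup3(tup3(tup3(T3,T3,char),tree(T3),bool),list(pair(nat,nat)),list(S1)) ≐ tup3(C,T1,R).
Decompose tup3/3: tup3(tup3(T3,T3,char),tree(T3),bool) ≐ C,  list(pair(nat,nat)) ≐ T1,  list(S1) ≐ R.
Bind C := tup3(tup3(T3,T3,char),tree(T3),bool); no other remaining equation mentions C.
Bind T1 := list(pair(nat,nat)); substituting into the one remaining equation that mentions T1 gives: pair(S1,T3) ≐ pair(S2,tup3(bool,list(pair(nat,nat)),nat)).
Bind R := list(S1); no other remaining equation mentions R.
Decompose pair/2: S2 ≐ pair(T2,T2),  tree(string) ≐ T2.
Bind S2 := pair(T2,T2); substituting into the one remaining equation that mentions S2 gives: pair(S1,T3) ≐ pair(pair(T2,T2),tup3(bool,list(pair(nat,nat)),nat)).
Bind T2 := tree(string); substituting into the remaining equation gives: pair(S1,T3) ≐ pair(pair(tree(string),tree(string)),tup3(bool,list(pair(nat,nat)),nat)). Substituting into the earlier binding gives S2 := pair(tree(string),tree(string)).
Decompose pair/2: S1 ≐ pair(tree(string),tree(string)),  T3 ≐ tup3(bool,list(pair(nat,nat)),nat).
Bind S1 := pair(tree(string),tree(string)); no other remaining equation mentions S1. Substituting into the earlier binding gives R := list(pair(tree(string),tree(string))).
Bind T3 := tup3(bool,list(pair(nat,nat)),nat). Substituting into the earlier binding gives C := tup3(tup3(tup3(bool,list(pair(nat,nat)),nat),tup3(bool,list(pair(nat,nat)),nat),char),tree(tup3(bool,list(pair(nat,nat)),nat)),bool).
MGU = { C := tup3(tup3(tup3(bool,list(pair(nat,nat)),nat),tup3(bool,list(pair(nat,nat)),nat),char),tree(tup3(bool,list(pair(nat,nat)),nat)),bool), T1 := list(pair(nat,nat)), R := list(pair(tree(string),tree(string))), S2 := pair(tree(string),tree(string)), T2 := tree(string), S1 := pair(tree(string),tree(string)), T3 := tup3(bool,list(pair(nat,nat)),nat) }, so R := list(pair(tree(string),tree(string))).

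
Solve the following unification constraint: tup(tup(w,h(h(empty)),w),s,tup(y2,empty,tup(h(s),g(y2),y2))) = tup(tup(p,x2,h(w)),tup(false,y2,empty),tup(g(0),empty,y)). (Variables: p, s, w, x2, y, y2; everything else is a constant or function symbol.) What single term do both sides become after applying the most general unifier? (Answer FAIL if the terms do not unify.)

Decompose tup/3: tup(w,h(h(empty)),w) = tup(p,x2,h(w)),  s = tup(false,y2,empty),  tup(y2,empty,tup(h(s),g(y2),y2)) = tup(g(0),empty,y).
Decompose tup/3: w = p,  h(h(empty)) = x2,  w = h(w).
Bind w := p; substituting into the one remaining equation that mentions w gives: p = h(p).
Bind x2 := h(h(empty)); no other remaining equation mentions x2.
Occurs check fails: p occurs in h(p); the equation p = h(p) has no finite solution.

FAIL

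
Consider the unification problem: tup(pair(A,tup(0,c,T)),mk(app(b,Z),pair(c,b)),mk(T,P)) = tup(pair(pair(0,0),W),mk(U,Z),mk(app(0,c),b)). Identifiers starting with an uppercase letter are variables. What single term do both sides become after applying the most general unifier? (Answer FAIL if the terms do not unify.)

tup(pair(pair(0,0),tup(0,c,app(0,c))),mk(app(b,pair(c,b)),pair(c,b)),mk(app(0,c),b))

Decompose tup/3: pair(A,tup(0,c,T)) = pair(pair(0,0),W),  mk(app(b,Z),pair(c,b)) = mk(U,Z),  mk(T,P) = mk(app(0,c),b).
Decompose pair/2: A = pair(0,0),  tup(0,c,T) = W.
Bind A := pair(0,0); no other remaining equation mentions A.
Bind W := tup(0,c,T); no other remaining equation mentions W.
Decompose mk/2: app(b,Z) = U,  pair(c,b) = Z.
Bind U := app(b,Z); no other remaining equation mentions U.
Bind Z := pair(c,b); no other remaining equation mentions Z. Substituting into the earlier binding gives U := app(b,pair(c,b)).
Decompose mk/2: T = app(0,c),  P = b.
Bind T := app(0,c); no other remaining equation mentions T. Substituting into the earlier binding gives W := tup(0,c,app(0,c)).
Bind P := b.
Applying the MGU to either side gives tup(pair(pair(0,0),tup(0,c,app(0,c))),mk(app(b,pair(c,b)),pair(c,b)),mk(app(0,c),b)).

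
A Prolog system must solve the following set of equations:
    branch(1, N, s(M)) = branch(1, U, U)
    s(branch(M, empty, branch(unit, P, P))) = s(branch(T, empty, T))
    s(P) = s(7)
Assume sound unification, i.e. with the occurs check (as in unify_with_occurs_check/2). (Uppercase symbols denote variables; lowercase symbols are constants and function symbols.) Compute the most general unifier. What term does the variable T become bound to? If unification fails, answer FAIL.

branch(unit, 7, 7)

Decompose branch/3: 1 = 1,  N = U,  s(M) = U.
Delete trivial equation 1 = 1.
Bind N := U; no other remaining equation mentions N.
Bind U := s(M); no other remaining equation mentions U. Substituting into the earlier binding gives N := s(M).
Decompose s/1: branch(M, empty, branch(unit, P, P)) = branch(T, empty, T).
Decompose branch/3: M = T,  empty = empty,  branch(unit, P, P) = T.
Bind M := T; no other remaining equation mentions M. Substituting into the earlier bindings gives N := s(T), U := s(T).
Delete trivial equation empty = empty.
Bind T := branch(unit, P, P); no other remaining equation mentions T. Substituting into the earlier bindings gives N := s(branch(unit, P, P)), U := s(branch(unit, P, P)), M := branch(unit, P, P).
Decompose s/1: P = 7.
Bind P := 7. Substituting into the earlier bindings gives N := s(branch(unit, 7, 7)), U := s(branch(unit, 7, 7)), M := branch(unit, 7, 7), T := branch(unit, 7, 7).
MGU = { N = s(branch(unit, 7, 7)), U = s(branch(unit, 7, 7)), M = branch(unit, 7, 7), T = branch(unit, 7, 7), P = 7 }, so T = branch(unit, 7, 7).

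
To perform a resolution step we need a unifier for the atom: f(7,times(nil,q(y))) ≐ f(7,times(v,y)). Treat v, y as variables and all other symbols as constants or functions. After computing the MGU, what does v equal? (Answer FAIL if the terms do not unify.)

FAIL

Decompose f/2: 7 ≐ 7,  times(nil,q(y)) ≐ times(v,y).
Delete trivial equation 7 ≐ 7.
Decompose times/2: nil ≐ v,  q(y) ≐ y.
Bind v := nil; no other remaining equation mentions v.
Occurs check fails: y occurs in q(y); the equation y ≐ q(y) has no finite solution.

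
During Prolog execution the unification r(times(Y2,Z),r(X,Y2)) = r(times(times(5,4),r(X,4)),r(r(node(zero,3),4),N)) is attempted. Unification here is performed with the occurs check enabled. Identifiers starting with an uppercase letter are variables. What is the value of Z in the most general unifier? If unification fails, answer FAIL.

r(r(node(zero,3),4),4)

Decompose r/2: times(Y2,Z) = times(times(5,4),r(X,4)),  r(X,Y2) = r(r(node(zero,3),4),N).
Decompose times/2: Y2 = times(5,4),  Z = r(X,4).
Bind Y2 := times(5,4); substituting into the one remaining equation that mentions Y2 gives: r(X,times(5,4)) = r(r(node(zero,3),4),N).
Bind Z := r(X,4); no other remaining equation mentions Z.
Decompose r/2: X = r(node(zero,3),4),  times(5,4) = N.
Bind X := r(node(zero,3),4); no other remaining equation mentions X. Substituting into the earlier binding gives Z := r(r(node(zero,3),4),4).
Bind N := times(5,4).
MGU = { Y2 -> times(5,4), Z -> r(r(node(zero,3),4),4), X -> r(node(zero,3),4), N -> times(5,4) }, so Z -> r(r(node(zero,3),4),4).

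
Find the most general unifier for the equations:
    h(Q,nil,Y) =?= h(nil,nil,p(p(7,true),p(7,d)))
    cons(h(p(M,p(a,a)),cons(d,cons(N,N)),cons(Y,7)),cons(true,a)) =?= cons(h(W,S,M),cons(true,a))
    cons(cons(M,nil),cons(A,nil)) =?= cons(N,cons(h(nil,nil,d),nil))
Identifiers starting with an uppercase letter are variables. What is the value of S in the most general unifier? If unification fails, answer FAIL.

cons(d,cons(cons(cons(p(p(7,true),p(7,d)),7),nil),cons(cons(p(p(7,true),p(7,d)),7),nil)))

Decompose h/3: Q =?= nil,  nil =?= nil,  Y =?= p(p(7,true),p(7,d)).
Bind Q := nil; no other remaining equation mentions Q.
Delete trivial equation nil =?= nil.
Bind Y := p(p(7,true),p(7,d)); substituting into the one remaining equation that mentions Y gives: cons(h(p(M,p(a,a)),cons(d,cons(N,N)),cons(p(p(7,true),p(7,d)),7)),cons(true,a)) =?= cons(h(W,S,M),cons(true,a)).
Decompose cons/2: h(p(M,p(a,a)),cons(d,cons(N,N)),cons(p(p(7,true),p(7,d)),7)) =?= h(W,S,M),  cons(true,a) =?= cons(true,a).
Decompose h/3: p(M,p(a,a)) =?= W,  cons(d,cons(N,N)) =?= S,  cons(p(p(7,true),p(7,d)),7) =?= M.
Bind W := p(M,p(a,a)); no other remaining equation mentions W.
Bind S := cons(d,cons(N,N)); no other remaining equation mentions S.
Bind M := cons(p(p(7,true),p(7,d)),7); substituting into the one remaining equation that mentions M gives: cons(cons(cons(p(p(7,true),p(7,d)),7),nil),cons(A,nil)) =?= cons(N,cons(h(nil,nil,d),nil)). Substituting into the earlier binding gives W := p(cons(p(p(7,true),p(7,d)),7),p(a,a)).
Delete trivial equation cons(true,a) =?= cons(true,a).
Decompose cons/2: cons(cons(p(p(7,true),p(7,d)),7),nil) =?= N,  cons(A,nil) =?= cons(h(nil,nil,d),nil).
Bind N := cons(cons(p(p(7,true),p(7,d)),7),nil); no other remaining equation mentions N. Substituting into the earlier binding gives S := cons(d,cons(cons(cons(p(p(7,true),p(7,d)),7),nil),cons(cons(p(p(7,true),p(7,d)),7),nil))).
Decompose cons/2: A =?= h(nil,nil,d),  nil =?= nil.
Bind A := h(nil,nil,d); no other remaining equation mentions A.
Delete trivial equation nil =?= nil.
MGU = { Q ↦ nil, Y ↦ p(p(7,true),p(7,d)), W ↦ p(cons(p(p(7,true),p(7,d)),7),p(a,a)), S ↦ cons(d,cons(cons(cons(p(p(7,true),p(7,d)),7),nil),cons(cons(p(p(7,true),p(7,d)),7),nil))), M ↦ cons(p(p(7,true),p(7,d)),7), N ↦ cons(cons(p(p(7,true),p(7,d)),7),nil), A ↦ h(nil,nil,d) }, so S ↦ cons(d,cons(cons(cons(p(p(7,true),p(7,d)),7),nil),cons(cons(p(p(7,true),p(7,d)),7),nil))).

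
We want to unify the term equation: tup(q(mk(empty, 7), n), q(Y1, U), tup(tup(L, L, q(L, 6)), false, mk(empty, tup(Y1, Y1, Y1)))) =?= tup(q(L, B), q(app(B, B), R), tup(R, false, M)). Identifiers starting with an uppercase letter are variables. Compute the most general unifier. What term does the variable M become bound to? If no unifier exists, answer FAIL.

Decompose tup/3: q(mk(empty, 7), n) =?= q(L, B),  q(Y1, U) =?= q(app(B, B), R),  tup(tup(L, L, q(L, 6)), false, mk(empty, tup(Y1, Y1, Y1))) =?= tup(R, false, M).
Decompose q/2: mk(empty, 7) =?= L,  n =?= B.
Bind L := mk(empty, 7); substituting into the one remaining equation that mentions L gives: tup(tup(mk(empty, 7), mk(empty, 7), q(mk(empty, 7), 6)), false, mk(empty, tup(Y1, Y1, Y1))) =?= tup(R, false, M).
Bind B := n; substituting into the one remaining equation that mentions B gives: q(Y1, U) =?= q(app(n, n), R).
Decompose q/2: Y1 =?= app(n, n),  U =?= R.
Bind Y1 := app(n, n); substituting into the one remaining equation that mentions Y1 gives: tup(tup(mk(empty, 7), mk(empty, 7), q(mk(empty, 7), 6)), false, mk(empty, tup(app(n, n), app(n, n), app(n, n)))) =?= tup(R, false, M).
Bind U := R; no other remaining equation mentions U.
Decompose tup/3: tup(mk(empty, 7), mk(empty, 7), q(mk(empty, 7), 6)) =?= R,  false =?= false,  mk(empty, tup(app(n, n), app(n, n), app(n, n))) =?= M.
Bind R := tup(mk(empty, 7), mk(empty, 7), q(mk(empty, 7), 6)); no other remaining equation mentions R. Substituting into the earlier binding gives U := tup(mk(empty, 7), mk(empty, 7), q(mk(empty, 7), 6)).
Delete trivial equation false =?= false.
Bind M := mk(empty, tup(app(n, n), app(n, n), app(n, n))).
MGU = { L := mk(empty, 7), B := n, Y1 := app(n, n), U := tup(mk(empty, 7), mk(empty, 7), q(mk(empty, 7), 6)), R := tup(mk(empty, 7), mk(empty, 7), q(mk(empty, 7), 6)), M := mk(empty, tup(app(n, n), app(n, n), app(n, n))) }, so M := mk(empty, tup(app(n, n), app(n, n), app(n, n))).

mk(empty, tup(app(n, n), app(n, n), app(n, n)))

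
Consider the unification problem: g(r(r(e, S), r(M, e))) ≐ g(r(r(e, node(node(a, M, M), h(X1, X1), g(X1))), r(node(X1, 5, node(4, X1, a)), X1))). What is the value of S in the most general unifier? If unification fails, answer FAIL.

node(node(a, node(e, 5, node(4, e, a)), node(e, 5, node(4, e, a))), h(e, e), g(e))

Decompose g/1: r(r(e, S), r(M, e)) ≐ r(r(e, node(node(a, M, M), h(X1, X1), g(X1))), r(node(X1, 5, node(4, X1, a)), X1)).
Decompose r/2: r(e, S) ≐ r(e, node(node(a, M, M), h(X1, X1), g(X1))),  r(M, e) ≐ r(node(X1, 5, node(4, X1, a)), X1).
Decompose r/2: e ≐ e,  S ≐ node(node(a, M, M), h(X1, X1), g(X1)).
Delete trivial equation e ≐ e.
Bind S := node(node(a, M, M), h(X1, X1), g(X1)); no other remaining equation mentions S.
Decompose r/2: M ≐ node(X1, 5, node(4, X1, a)),  e ≐ X1.
Bind M := node(X1, 5, node(4, X1, a)); no other remaining equation mentions M. Substituting into the earlier binding gives S := node(node(a, node(X1, 5, node(4, X1, a)), node(X1, 5, node(4, X1, a))), h(X1, X1), g(X1)).
Bind X1 := e. Substituting into the earlier bindings gives S := node(node(a, node(e, 5, node(4, e, a)), node(e, 5, node(4, e, a))), h(e, e), g(e)), M := node(e, 5, node(4, e, a)).
MGU = { S -> node(node(a, node(e, 5, node(4, e, a)), node(e, 5, node(4, e, a))), h(e, e), g(e)), M -> node(e, 5, node(4, e, a)), X1 -> e }, so S -> node(node(a, node(e, 5, node(4, e, a)), node(e, 5, node(4, e, a))), h(e, e), g(e)).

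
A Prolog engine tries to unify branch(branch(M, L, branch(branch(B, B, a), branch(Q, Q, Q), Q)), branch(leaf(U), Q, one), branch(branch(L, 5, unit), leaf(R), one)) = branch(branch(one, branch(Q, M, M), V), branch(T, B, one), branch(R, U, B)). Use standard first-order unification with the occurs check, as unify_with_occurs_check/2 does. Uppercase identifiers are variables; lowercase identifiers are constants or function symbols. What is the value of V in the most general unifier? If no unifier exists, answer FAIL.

Decompose branch/3: branch(M, L, branch(branch(B, B, a), branch(Q, Q, Q), Q)) = branch(one, branch(Q, M, M), V),  branch(leaf(U), Q, one) = branch(T, B, one),  branch(branch(L, 5, unit), leaf(R), one) = branch(R, U, B).
Decompose branch/3: M = one,  L = branch(Q, M, M),  branch(branch(B, B, a), branch(Q, Q, Q), Q) = V.
Bind M := one; substituting into the one remaining equation that mentions M gives: L = branch(Q, one, one).
Bind L := branch(Q, one, one); substituting into the one remaining equation that mentions L gives: branch(branch(branch(Q, one, one), 5, unit), leaf(R), one) = branch(R, U, B).
Bind V := branch(branch(B, B, a), branch(Q, Q, Q), Q); no other remaining equation mentions V.
Decompose branch/3: leaf(U) = T,  Q = B,  one = one.
Bind T := leaf(U); no other remaining equation mentions T.
Bind Q := B; substituting into the one remaining equation that mentions Q gives: branch(branch(branch(B, one, one), 5, unit), leaf(R), one) = branch(R, U, B). Substituting into the earlier bindings gives L := branch(B, one, one), V := branch(branch(B, B, a), branch(B, B, B), B).
Delete trivial equation one = one.
Decompose branch/3: branch(branch(B, one, one), 5, unit) = R,  leaf(R) = U,  one = B.
Bind R := branch(branch(B, one, one), 5, unit); substituting into the one remaining equation that mentions R gives: leaf(branch(branch(B, one, one), 5, unit)) = U.
Bind U := leaf(branch(branch(B, one, one), 5, unit)); no other remaining equation mentions U. Substituting into the earlier binding gives T := leaf(leaf(branch(branch(B, one, one), 5, unit))).
Bind B := one. Substituting into the earlier bindings gives L := branch(one, one, one), V := branch(branch(one, one, a), branch(one, one, one), one), T := leaf(leaf(branch(branch(one, one, one), 5, unit))), Q := one, R := branch(branch(one, one, one), 5, unit), U := leaf(branch(branch(one, one, one), 5, unit)).
MGU = { M = one, L = branch(one, one, one), V = branch(branch(one, one, a), branch(one, one, one), one), T = leaf(leaf(branch(branch(one, one, one), 5, unit))), Q = one, R = branch(branch(one, one, one), 5, unit), U = leaf(branch(branch(one, one, one), 5, unit)), B = one }, so V = branch(branch(one, one, a), branch(one, one, one), one).

branch(branch(one, one, a), branch(one, one, one), one)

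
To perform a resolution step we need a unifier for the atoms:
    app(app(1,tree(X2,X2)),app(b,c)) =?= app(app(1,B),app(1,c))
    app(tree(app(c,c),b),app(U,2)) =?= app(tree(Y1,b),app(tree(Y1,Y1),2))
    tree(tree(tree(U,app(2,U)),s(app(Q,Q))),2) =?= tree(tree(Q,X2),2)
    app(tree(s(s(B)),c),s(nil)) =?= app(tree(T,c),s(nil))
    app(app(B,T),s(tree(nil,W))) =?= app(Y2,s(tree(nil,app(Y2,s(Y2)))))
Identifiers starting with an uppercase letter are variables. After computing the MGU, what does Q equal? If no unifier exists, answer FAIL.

Decompose app/2: app(1,tree(X2,X2)) =?= app(1,B),  app(b,c) =?= app(1,c).
Decompose app/2: 1 =?= 1,  tree(X2,X2) =?= B.
Delete trivial equation 1 =?= 1.
Bind B := tree(X2,X2); substituting into the 2 remaining equations that mention B gives: app(tree(s(s(tree(X2,X2))),c),s(nil)) =?= app(tree(T,c),s(nil)),  app(app(tree(X2,X2),T),s(tree(nil,W))) =?= app(Y2,s(tree(nil,app(Y2,s(Y2))))).
Decompose app/2: b =?= 1,  c =?= c.
Clash: constants b and 1 differ; no unifier exists.

FAIL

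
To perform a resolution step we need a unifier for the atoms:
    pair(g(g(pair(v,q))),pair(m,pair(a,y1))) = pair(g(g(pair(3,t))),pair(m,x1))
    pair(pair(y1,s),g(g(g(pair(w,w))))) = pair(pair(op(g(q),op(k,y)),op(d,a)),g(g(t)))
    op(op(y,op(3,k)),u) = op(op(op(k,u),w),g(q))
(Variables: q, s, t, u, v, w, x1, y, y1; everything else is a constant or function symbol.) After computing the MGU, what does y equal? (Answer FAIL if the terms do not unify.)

Decompose pair/2: g(g(pair(v,q))) = g(g(pair(3,t))),  pair(m,pair(a,y1)) = pair(m,x1).
Decompose g/1: g(pair(v,q)) = g(pair(3,t)).
Decompose g/1: pair(v,q) = pair(3,t).
Decompose pair/2: v = 3,  q = t.
Bind v := 3; no other remaining equation mentions v.
Bind q := t; substituting into the 2 remaining equations that mention q gives: pair(pair(y1,s),g(g(g(pair(w,w))))) = pair(pair(op(g(t),op(k,y)),op(d,a)),g(g(t))),  op(op(y,op(3,k)),u) = op(op(op(k,u),w),g(t)).
Decompose pair/2: m = m,  pair(a,y1) = x1.
Delete trivial equation m = m.
Bind x1 := pair(a,y1); no other remaining equation mentions x1.
Decompose pair/2: pair(y1,s) = pair(op(g(t),op(k,y)),op(d,a)),  g(g(g(pair(w,w)))) = g(g(t)).
Decompose pair/2: y1 = op(g(t),op(k,y)),  s = op(d,a).
Bind y1 := op(g(t),op(k,y)); no other remaining equation mentions y1. Substituting into the earlier binding gives x1 := pair(a,op(g(t),op(k,y))).
Bind s := op(d,a); no other remaining equation mentions s.
Decompose g/1: g(g(pair(w,w))) = g(t).
Decompose g/1: g(pair(w,w)) = t.
Bind t := g(pair(w,w)); substituting into the remaining equation gives: op(op(y,op(3,k)),u) = op(op(op(k,u),w),g(g(pair(w,w)))). Substituting into the earlier bindings gives q := g(pair(w,w)), x1 := pair(a,op(g(g(pair(w,w))),op(k,y))), y1 := op(g(g(pair(w,w))),op(k,y)).
Decompose op/2: op(y,op(3,k)) = op(op(k,u),w),  u = g(g(pair(w,w))).
Decompose op/2: y = op(k,u),  op(3,k) = w.
Bind y := op(k,u); no other remaining equation mentions y. Substituting into the earlier bindings gives x1 := pair(a,op(g(g(pair(w,w))),op(k,op(k,u)))), y1 := op(g(g(pair(w,w))),op(k,op(k,u))).
Bind w := op(3,k); substituting into the remaining equation gives: u = g(g(pair(op(3,k),op(3,k)))). Substituting into the earlier bindings gives q := g(pair(op(3,k),op(3,k))), x1 := pair(a,op(g(g(pair(op(3,k),op(3,k)))),op(k,op(k,u)))), y1 := op(g(g(pair(op(3,k),op(3,k)))),op(k,op(k,u))), t := g(pair(op(3,k),op(3,k))).
Bind u := g(g(pair(op(3,k),op(3,k)))). Substituting into the earlier bindings gives x1 := pair(a,op(g(g(pair(op(3,k),op(3,k)))),op(k,op(k,g(g(pair(op(3,k),op(3,k)))))))), y1 := op(g(g(pair(op(3,k),op(3,k)))),op(k,op(k,g(g(pair(op(3,k),op(3,k))))))), y := op(k,g(g(pair(op(3,k),op(3,k))))).
MGU = { v ↦ 3, q ↦ g(pair(op(3,k),op(3,k))), x1 ↦ pair(a,op(g(g(pair(op(3,k),op(3,k)))),op(k,op(k,g(g(pair(op(3,k),op(3,k)))))))), y1 ↦ op(g(g(pair(op(3,k),op(3,k)))),op(k,op(k,g(g(pair(op(3,k),op(3,k))))))), s ↦ op(d,a), t ↦ g(pair(op(3,k),op(3,k))), y ↦ op(k,g(g(pair(op(3,k),op(3,k))))), w ↦ op(3,k), u ↦ g(g(pair(op(3,k),op(3,k)))) }, so y ↦ op(k,g(g(pair(op(3,k),op(3,k))))).

op(k,g(g(pair(op(3,k),op(3,k)))))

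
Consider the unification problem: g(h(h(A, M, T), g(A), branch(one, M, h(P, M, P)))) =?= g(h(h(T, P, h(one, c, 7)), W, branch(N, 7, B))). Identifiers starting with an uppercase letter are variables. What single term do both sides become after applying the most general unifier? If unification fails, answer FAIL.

Decompose g/1: h(h(A, M, T), g(A), branch(one, M, h(P, M, P))) =?= h(h(T, P, h(one, c, 7)), W, branch(N, 7, B)).
Decompose h/3: h(A, M, T) =?= h(T, P, h(one, c, 7)),  g(A) =?= W,  branch(one, M, h(P, M, P)) =?= branch(N, 7, B).
Decompose h/3: A =?= T,  M =?= P,  T =?= h(one, c, 7).
Bind A := T; substituting into the one remaining equation that mentions A gives: g(T) =?= W.
Bind M := P; substituting into the one remaining equation that mentions M gives: branch(one, P, h(P, P, P)) =?= branch(N, 7, B).
Bind T := h(one, c, 7); substituting into the one remaining equation that mentions T gives: g(h(one, c, 7)) =?= W. Substituting into the earlier binding gives A := h(one, c, 7).
Bind W := g(h(one, c, 7)); no other remaining equation mentions W.
Decompose branch/3: one =?= N,  P =?= 7,  h(P, P, P) =?= B.
Bind N := one; no other remaining equation mentions N.
Bind P := 7; substituting into the remaining equation gives: h(7, 7, 7) =?= B. Substituting into the earlier binding gives M := 7.
Bind B := h(7, 7, 7).
Applying the MGU to either side gives g(h(h(h(one, c, 7), 7, h(one, c, 7)), g(h(one, c, 7)), branch(one, 7, h(7, 7, 7)))).

g(h(h(h(one, c, 7), 7, h(one, c, 7)), g(h(one, c, 7)), branch(one, 7, h(7, 7, 7))))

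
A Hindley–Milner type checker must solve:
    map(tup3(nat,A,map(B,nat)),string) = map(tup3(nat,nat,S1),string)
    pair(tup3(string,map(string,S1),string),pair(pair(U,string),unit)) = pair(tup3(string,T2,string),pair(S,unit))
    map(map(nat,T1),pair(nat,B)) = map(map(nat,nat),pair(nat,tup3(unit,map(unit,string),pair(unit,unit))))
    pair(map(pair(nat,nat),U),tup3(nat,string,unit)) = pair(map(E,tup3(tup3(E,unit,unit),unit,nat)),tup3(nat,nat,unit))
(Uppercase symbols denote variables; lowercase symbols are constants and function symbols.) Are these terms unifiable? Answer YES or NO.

NO

Decompose map/2: tup3(nat,A,map(B,nat)) = tup3(nat,nat,S1),  string = string.
Decompose tup3/3: nat = nat,  A = nat,  map(B,nat) = S1.
Delete trivial equation nat = nat.
Bind A := nat; no other remaining equation mentions A.
Bind S1 := map(B,nat); substituting into the one remaining equation that mentions S1 gives: pair(tup3(string,map(string,map(B,nat)),string),pair(pair(U,string),unit)) = pair(tup3(string,T2,string),pair(S,unit)).
Delete trivial equation string = string.
Decompose pair/2: tup3(string,map(string,map(B,nat)),string) = tup3(string,T2,string),  pair(pair(U,string),unit) = pair(S,unit).
Decompose tup3/3: string = string,  map(string,map(B,nat)) = T2,  string = string.
Delete trivial equation string = string.
Bind T2 := map(string,map(B,nat)); no other remaining equation mentions T2.
Delete trivial equation string = string.
Decompose pair/2: pair(U,string) = S,  unit = unit.
Bind S := pair(U,string); no other remaining equation mentions S.
Delete trivial equation unit = unit.
Decompose map/2: map(nat,T1) = map(nat,nat),  pair(nat,B) = pair(nat,tup3(unit,map(unit,string),pair(unit,unit))).
Decompose map/2: nat = nat,  T1 = nat.
Delete trivial equation nat = nat.
Bind T1 := nat; no other remaining equation mentions T1.
Decompose pair/2: nat = nat,  B = tup3(unit,map(unit,string),pair(unit,unit)).
Delete trivial equation nat = nat.
Bind B := tup3(unit,map(unit,string),pair(unit,unit)); no other remaining equation mentions B. Substituting into the earlier bindings gives S1 := map(tup3(unit,map(unit,string),pair(unit,unit)),nat), T2 := map(string,map(tup3(unit,map(unit,string),pair(unit,unit)),nat)).
Decompose pair/2: map(pair(nat,nat),U) = map(E,tup3(tup3(E,unit,unit),unit,nat)),  tup3(nat,string,unit) = tup3(nat,nat,unit).
Decompose map/2: pair(nat,nat) = E,  U = tup3(tup3(E,unit,unit),unit,nat).
Bind E := pair(nat,nat); substituting into the one remaining equation that mentions E gives: U = tup3(tup3(pair(nat,nat),unit,unit),unit,nat).
Bind U := tup3(tup3(pair(nat,nat),unit,unit),unit,nat); no other remaining equation mentions U. Substituting into the earlier binding gives S := pair(tup3(tup3(pair(nat,nat),unit,unit),unit,nat),string).
Decompose tup3/3: nat = nat,  string = nat,  unit = unit.
Delete trivial equation nat = nat.
Clash: constants string and nat differ; no unifier exists.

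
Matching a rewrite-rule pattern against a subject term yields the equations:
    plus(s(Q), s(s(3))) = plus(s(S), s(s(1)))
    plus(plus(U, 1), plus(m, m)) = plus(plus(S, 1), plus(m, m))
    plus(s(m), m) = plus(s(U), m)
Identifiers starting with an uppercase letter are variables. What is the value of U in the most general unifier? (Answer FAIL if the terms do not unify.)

Decompose plus/2: s(Q) = s(S),  s(s(3)) = s(s(1)).
Decompose s/1: Q = S.
Bind Q := S; no other remaining equation mentions Q.
Decompose s/1: s(3) = s(1).
Decompose s/1: 3 = 1.
Clash: constants 3 and 1 differ; no unifier exists.

FAIL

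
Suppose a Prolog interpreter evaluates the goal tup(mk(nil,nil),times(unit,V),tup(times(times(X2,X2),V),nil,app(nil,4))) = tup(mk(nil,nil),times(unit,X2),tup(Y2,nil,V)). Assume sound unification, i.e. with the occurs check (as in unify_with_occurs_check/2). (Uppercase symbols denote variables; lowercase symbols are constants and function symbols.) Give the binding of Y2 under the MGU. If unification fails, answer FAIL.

Decompose tup/3: mk(nil,nil) = mk(nil,nil),  times(unit,V) = times(unit,X2),  tup(times(times(X2,X2),V),nil,app(nil,4)) = tup(Y2,nil,V).
Delete trivial equation mk(nil,nil) = mk(nil,nil).
Decompose times/2: unit = unit,  V = X2.
Delete trivial equation unit = unit.
Bind V := X2; substituting into the remaining equation gives: tup(times(times(X2,X2),X2),nil,app(nil,4)) = tup(Y2,nil,X2).
Decompose tup/3: times(times(X2,X2),X2) = Y2,  nil = nil,  app(nil,4) = X2.
Bind Y2 := times(times(X2,X2),X2); no other remaining equation mentions Y2.
Delete trivial equation nil = nil.
Bind X2 := app(nil,4). Substituting into the earlier bindings gives V := app(nil,4), Y2 := times(times(app(nil,4),app(nil,4)),app(nil,4)).
MGU = { V ↦ app(nil,4), Y2 ↦ times(times(app(nil,4),app(nil,4)),app(nil,4)), X2 ↦ app(nil,4) }, so Y2 ↦ times(times(app(nil,4),app(nil,4)),app(nil,4)).

times(times(app(nil,4),app(nil,4)),app(nil,4))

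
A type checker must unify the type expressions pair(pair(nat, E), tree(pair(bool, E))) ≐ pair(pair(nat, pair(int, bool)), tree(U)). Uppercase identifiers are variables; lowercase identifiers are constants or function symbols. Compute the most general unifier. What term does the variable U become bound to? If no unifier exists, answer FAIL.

Decompose pair/2: pair(nat, E) ≐ pair(nat, pair(int, bool)),  tree(pair(bool, E)) ≐ tree(U).
Decompose pair/2: nat ≐ nat,  E ≐ pair(int, bool).
Delete trivial equation nat ≐ nat.
Bind E := pair(int, bool); substituting into the remaining equation gives: tree(pair(bool, pair(int, bool))) ≐ tree(U).
Decompose tree/1: pair(bool, pair(int, bool)) ≐ U.
Bind U := pair(bool, pair(int, bool)).
MGU = { E ↦ pair(int, bool), U ↦ pair(bool, pair(int, bool)) }, so U ↦ pair(bool, pair(int, bool)).

pair(bool, pair(int, bool))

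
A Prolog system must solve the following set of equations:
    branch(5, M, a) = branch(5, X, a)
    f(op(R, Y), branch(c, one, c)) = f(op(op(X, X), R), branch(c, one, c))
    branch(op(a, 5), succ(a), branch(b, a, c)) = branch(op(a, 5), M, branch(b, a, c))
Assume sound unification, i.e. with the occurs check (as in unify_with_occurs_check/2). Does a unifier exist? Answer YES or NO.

Decompose branch/3: 5 = 5,  M = X,  a = a.
Delete trivial equation 5 = 5.
Bind M := X; substituting into the one remaining equation that mentions M gives: branch(op(a, 5), succ(a), branch(b, a, c)) = branch(op(a, 5), X, branch(b, a, c)).
Delete trivial equation a = a.
Decompose f/2: op(R, Y) = op(op(X, X), R),  branch(c, one, c) = branch(c, one, c).
Decompose op/2: R = op(X, X),  Y = R.
Bind R := op(X, X); substituting into the one remaining equation that mentions R gives: Y = op(X, X).
Bind Y := op(X, X); no other remaining equation mentions Y.
Delete trivial equation branch(c, one, c) = branch(c, one, c).
Decompose branch/3: op(a, 5) = op(a, 5),  succ(a) = X,  branch(b, a, c) = branch(b, a, c).
Delete trivial equation op(a, 5) = op(a, 5).
Bind X := succ(a); no other remaining equation mentions X. Substituting into the earlier bindings gives M := succ(a), R := op(succ(a), succ(a)), Y := op(succ(a), succ(a)).
Delete trivial equation branch(b, a, c) = branch(b, a, c).
No equations remain and no clash or occurs-check failure arose, so a unifier exists.

YES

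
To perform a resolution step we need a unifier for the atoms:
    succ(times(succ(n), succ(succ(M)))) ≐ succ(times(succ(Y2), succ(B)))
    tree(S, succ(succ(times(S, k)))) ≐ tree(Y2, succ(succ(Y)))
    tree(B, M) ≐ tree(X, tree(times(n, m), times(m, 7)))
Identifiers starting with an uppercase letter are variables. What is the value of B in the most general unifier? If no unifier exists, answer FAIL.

Decompose succ/1: times(succ(n), succ(succ(M))) ≐ times(succ(Y2), succ(B)).
Decompose times/2: succ(n) ≐ succ(Y2),  succ(succ(M)) ≐ succ(B).
Decompose succ/1: n ≐ Y2.
Bind Y2 := n; substituting into the one remaining equation that mentions Y2 gives: tree(S, succ(succ(times(S, k)))) ≐ tree(n, succ(succ(Y))).
Decompose succ/1: succ(M) ≐ B.
Bind B := succ(M); substituting into the one remaining equation that mentions B gives: tree(succ(M), M) ≐ tree(X, tree(times(n, m), times(m, 7))).
Decompose tree/2: S ≐ n,  succ(succ(times(S, k))) ≐ succ(succ(Y)).
Bind S := n; substituting into the one remaining equation that mentions S gives: succ(succ(times(n, k))) ≐ succ(succ(Y)).
Decompose succ/1: succ(times(n, k)) ≐ succ(Y).
Decompose succ/1: times(n, k) ≐ Y.
Bind Y := times(n, k); no other remaining equation mentions Y.
Decompose tree/2: succ(M) ≐ X,  M ≐ tree(times(n, m), times(m, 7)).
Bind X := succ(M); no other remaining equation mentions X.
Bind M := tree(times(n, m), times(m, 7)). Substituting into the earlier bindings gives B := succ(tree(times(n, m), times(m, 7))), X := succ(tree(times(n, m), times(m, 7))).
MGU = { Y2 ↦ n, B ↦ succ(tree(times(n, m), times(m, 7))), S ↦ n, Y ↦ times(n, k), X ↦ succ(tree(times(n, m), times(m, 7))), M ↦ tree(times(n, m), times(m, 7)) }, so B ↦ succ(tree(times(n, m), times(m, 7))).

succ(tree(times(n, m), times(m, 7)))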